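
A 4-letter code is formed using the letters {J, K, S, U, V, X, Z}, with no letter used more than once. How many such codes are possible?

840

Choose and order 4 of the 7 symbols: the first letter has 7 options, the next 6, then 5, 4.
That product is 7 × 6 × 5 × 4 = 840.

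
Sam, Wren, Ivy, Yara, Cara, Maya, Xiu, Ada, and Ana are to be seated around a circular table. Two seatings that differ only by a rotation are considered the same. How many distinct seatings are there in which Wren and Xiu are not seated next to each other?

All circular seatings of 9 people number (8)! = 40320.
Those with Wren next to Xiu: fuse the pair into one unit and seat 8 units around a circle — 2·(7)! = 10080.
Subtracting, 40320 − 10080 = 30240.

30240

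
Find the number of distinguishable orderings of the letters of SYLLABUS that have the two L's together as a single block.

2520

Treat the 2 copies of L as a single block. The multiset to arrange is then {LL, A, B, S, S, U, Y}, 7 items in all.
That gives (7)!/(2!) = 2520 arrangements.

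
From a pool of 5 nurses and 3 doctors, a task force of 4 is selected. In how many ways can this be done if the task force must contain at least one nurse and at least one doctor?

65

Unrestricted: C(8,4) = 70 ways to pick any 4 of the 8.
Subtract selections that omit an entire group: no nurses → C(3,4) = 0; no doctors → C(5,4) = 5.
Both groups omitted at once is impossible, so 70 − 5 = 65.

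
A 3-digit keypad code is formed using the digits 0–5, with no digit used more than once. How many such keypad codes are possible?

With no repetition, fill the 3 digits in order: 6 choices, then 5, down to 4.
6 × 5 × 4 = 120.

120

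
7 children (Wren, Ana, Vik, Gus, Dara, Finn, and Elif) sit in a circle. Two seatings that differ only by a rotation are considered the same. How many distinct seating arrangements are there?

Around a circle, 7 distinct people have 7!/7 = (6)! = 720 rotationally distinct seatings.

720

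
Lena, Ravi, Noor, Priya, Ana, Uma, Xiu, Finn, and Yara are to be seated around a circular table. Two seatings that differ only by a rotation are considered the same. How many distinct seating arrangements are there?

40320

Around a circle, 9 distinct people have 9!/9 = (8)! = 40320 rotationally distinct seatings.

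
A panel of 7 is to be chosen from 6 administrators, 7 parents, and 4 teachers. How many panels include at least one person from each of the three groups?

17283

With no constraint there are C(17,7) = 19448 possible selections.
Selections missing a whole group: no administrators → C(11,7) = 330; no parents → C(10,7) = 120; no teachers → C(13,7) = 1716.
Add back selections omitting two groups (i.e. drawn from a single group): C(6,7) + C(7,7) + C(4,7) = 1.
By inclusion–exclusion: 19448 − 2166 + 1 = 17283.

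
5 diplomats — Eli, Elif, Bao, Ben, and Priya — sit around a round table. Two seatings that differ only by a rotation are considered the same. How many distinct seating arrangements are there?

Fix one person's seat to break rotational symmetry; the remaining 4 people can be arranged in (4)! = 24 ways.

24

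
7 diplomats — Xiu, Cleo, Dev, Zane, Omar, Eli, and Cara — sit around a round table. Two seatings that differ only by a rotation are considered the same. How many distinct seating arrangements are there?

720

Seat Xiu anywhere (absorbing the rotational symmetry), then permute the other 6: (6)! = 720.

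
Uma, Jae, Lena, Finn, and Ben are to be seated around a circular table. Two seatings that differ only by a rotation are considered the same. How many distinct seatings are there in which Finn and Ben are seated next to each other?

12

Treat {Finn, Ben} as one unit (2 internal orders) and seat the resulting 4 units around the table: (3)! circular arrangements.
So 2 × (3)! = 2 × 6 = 12.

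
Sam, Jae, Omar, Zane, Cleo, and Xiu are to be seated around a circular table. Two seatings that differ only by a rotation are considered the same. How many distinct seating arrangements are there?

120

Around a circle, 6 distinct people have 6!/6 = (5)! = 120 rotationally distinct seatings.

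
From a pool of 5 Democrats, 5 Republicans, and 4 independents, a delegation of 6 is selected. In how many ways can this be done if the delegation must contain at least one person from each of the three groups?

2625

Total 6-person selections from all 14: C(14,6) = 3003.
Selections missing a whole group: no Democrats → C(9,6) = 84; no Republicans → C(9,6) = 84; no independents → C(10,6) = 210.
Add back selections omitting two groups (i.e. drawn from a single group): C(5,6) + C(5,6) + C(4,6) = 0.
By inclusion–exclusion: 3003 − 378 + 0 = 2625.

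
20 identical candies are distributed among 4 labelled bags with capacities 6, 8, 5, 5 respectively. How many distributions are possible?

35

Without the upper bounds there are C(23,3) = 1771 ways to split 20 among 4 bags.
Subtract solutions that violate a single cap (substitute x_i' = x_i − (cap_i+1)): x_1 ≥ 7 gives C(16,3) = 560; x_2 ≥ 9 gives C(14,3) = 364; x_3 ≥ 6 gives C(17,3) = 680; x_4 ≥ 6 gives C(17,3) = 680. Together 2284.
Add back pairs where two caps are both exceeded: 35 + 120 + 120 + 56 + 56 + 165 = 552.
Subtract triples: 0 + 0 + 4 + 0 = 4.
By inclusion–exclusion the count is 1771 − 2284 + 552 − 4 = 35.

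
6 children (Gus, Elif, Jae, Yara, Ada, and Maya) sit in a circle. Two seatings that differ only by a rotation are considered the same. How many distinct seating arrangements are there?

Around a circle, 6 distinct people have 6!/6 = (5)! = 120 rotationally distinct seatings.

120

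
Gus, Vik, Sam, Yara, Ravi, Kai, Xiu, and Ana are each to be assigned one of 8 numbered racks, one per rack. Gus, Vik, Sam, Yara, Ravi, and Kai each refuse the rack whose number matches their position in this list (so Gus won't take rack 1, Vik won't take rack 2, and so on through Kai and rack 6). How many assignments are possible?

Let Aᵢ (for 1 ≤ i ≤ 6) be the placements that put person i in their forbidden rack. Any j of these fix j positions, leaving (8−j)! ways to fill the rest, and there are C(6,j) ways to pick which j.
By inclusion–exclusion, the number of valid placements is Σ_{j=0}^{6} (−1)^j C(6,j)·(8−j)!.
Computing: 40320 − 30240 + 10800 − 2400 + 360 − 36 + 2 = 18806.

18806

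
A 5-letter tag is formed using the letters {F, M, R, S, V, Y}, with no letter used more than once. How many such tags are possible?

720

With no repetition, fill the 5 letters in order: 6 choices, then 5, down to 2.
6 × 5 × 4 × 3 × 2 = 720.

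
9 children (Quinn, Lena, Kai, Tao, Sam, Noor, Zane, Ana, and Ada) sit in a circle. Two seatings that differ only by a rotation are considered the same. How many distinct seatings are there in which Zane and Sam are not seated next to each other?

30240

All circular seatings of 9 people number (8)! = 40320.
Seatings with Zane beside Sam: treat them as a block with 2 internal orders, giving 2 × (7)! = 10080.
Subtracting, 40320 − 10080 = 30240.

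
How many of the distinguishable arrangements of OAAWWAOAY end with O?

With the last slot taken by O, it remains to arrange the other 8 letters (AAWWAOAY).
Those 8 letters have A appearing 4 times and W appearing twice, giving (8)!/(4!·2!) = 840.

840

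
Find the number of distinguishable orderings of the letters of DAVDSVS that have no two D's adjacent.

Total arrangements of DAVDSVS: 7!/(2!·2!·2!) = 630.
If the two D's are adjacent, glue them into one block, leaving 6 items to arrange: (6)!/(2!·2!) = 180 ways.
Hence 630 − 180 = 450.

450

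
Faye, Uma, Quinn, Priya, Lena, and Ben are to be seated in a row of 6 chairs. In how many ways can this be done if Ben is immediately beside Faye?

Treat {Ben, Faye} as a single unit. There are 5 units to order, and the pair itself can be ordered 2 ways.
So the count is 2·(5)! = 240.

240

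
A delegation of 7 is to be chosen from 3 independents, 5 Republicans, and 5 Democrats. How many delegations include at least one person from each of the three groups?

With no constraint there are C(13,7) = 1716 possible selections.
Selections missing a whole group: no independents → C(10,7) = 120; no Republicans → C(8,7) = 8; no Democrats → C(8,7) = 8.
Add back selections omitting two groups (i.e. drawn from a single group): C(3,7) + C(5,7) + C(5,7) = 0.
By inclusion–exclusion: 1716 − 136 + 0 = 1580.

1580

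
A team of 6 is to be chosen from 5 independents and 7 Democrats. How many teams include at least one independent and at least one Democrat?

Unrestricted: C(12,6) = 924 ways to pick any 6 of the 12.
Subtract selections that omit an entire group: no independents → C(7,6) = 7; no Democrats → C(5,6) = 0.
Both groups omitted at once is impossible, so 924 − 7 = 917.

917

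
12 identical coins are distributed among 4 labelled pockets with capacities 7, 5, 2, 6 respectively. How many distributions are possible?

Without the upper bounds there are C(15,3) = 455 ways to split 12 among 4 pockets.
Subtract solutions that violate a single cap (substitute x_i' = x_i − (cap_i+1)): x_1 ≥ 8 gives C(7,3) = 35; x_2 ≥ 6 gives C(9,3) = 84; x_3 ≥ 3 gives C(12,3) = 220; x_4 ≥ 7 gives C(8,3) = 56. Together 395.
Add back pairs where two caps are both exceeded: 0 + 4 + 0 + 20 + 0 + 10 = 34.
By inclusion–exclusion the count is 455 − 395 + 34 = 94.

94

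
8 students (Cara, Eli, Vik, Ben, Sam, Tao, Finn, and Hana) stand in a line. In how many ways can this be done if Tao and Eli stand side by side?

10080

Treat {Tao, Eli} as a single unit. There are 7 units to order, and the pair itself can be ordered 2 ways.
That gives 2 × 7! = 2 × 5040 = 10080.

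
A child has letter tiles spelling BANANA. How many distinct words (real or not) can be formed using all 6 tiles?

60

The 6 letters of BANANA have repeats: A appearing 3 times and N appearing twice.
Dividing 6! = 720 by 3!·2! = 12 for the repeated letters gives 60.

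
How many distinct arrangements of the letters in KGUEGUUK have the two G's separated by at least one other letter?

1260

There are 8!/(3!·2!·2!) = 1680 arrangements of KGUEGUUK in total.
If the two G's are adjacent, glue them into one block, leaving 7 items to arrange: (7)!/(3!·2!) = 420 ways.
Hence 1680 − 420 = 1260.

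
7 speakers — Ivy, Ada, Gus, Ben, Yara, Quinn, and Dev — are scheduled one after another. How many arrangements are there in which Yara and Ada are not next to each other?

3600

Of the 7! = 5040 arrangements, those with Yara and Ada adjacent number 2 × 6! = 1440 (treat the pair as a block with 2 internal orders).
So 5040 − 1440 = 3600 arrangements keep them apart.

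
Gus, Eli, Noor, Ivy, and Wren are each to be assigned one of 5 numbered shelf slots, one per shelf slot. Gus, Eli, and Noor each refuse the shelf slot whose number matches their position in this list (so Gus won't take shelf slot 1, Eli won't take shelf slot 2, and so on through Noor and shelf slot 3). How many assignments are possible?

Let Aᵢ (for i ∈ {1, 2, 3}) be the placements that put person i in their forbidden shelf slot. Any j of these fix j positions, leaving (5−j)! ways to fill the rest, and there are C(3,j) ways to pick which j.
By inclusion–exclusion, the number of valid placements is Σ_{j=0}^{3} (−1)^j C(3,j)·(5−j)!.
Computing: 120 − 72 + 18 − 2 = 64.

64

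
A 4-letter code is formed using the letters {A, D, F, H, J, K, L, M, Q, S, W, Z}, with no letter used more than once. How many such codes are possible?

11880

With no repetition, fill the 4 letters in order: 12 choices, then 11, down to 9.
12 × 11 × 10 × 9 = 11880.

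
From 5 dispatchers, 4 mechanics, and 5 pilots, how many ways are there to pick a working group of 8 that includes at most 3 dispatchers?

Split by how many dispatchers are chosen (0 through 3).
Sum: C(5,0)·C(9,8) + C(5,1)·C(9,7) + C(5,2)·C(9,6) + C(5,3)·C(9,5) = 9 + 180 + 840 + 1260 = 2289.

2289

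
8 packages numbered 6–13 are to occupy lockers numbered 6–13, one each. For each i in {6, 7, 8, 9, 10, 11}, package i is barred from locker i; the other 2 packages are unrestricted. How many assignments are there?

18806

Let Aᵢ (for 6 ≤ i ≤ 11) be the placements that put package i in its forbidden locker. Any j of these fix j positions, leaving (8−j)! ways to fill the rest, and there are C(6,j) ways to pick which j.
By inclusion–exclusion, the number of valid placements is Σ_{j=0}^{6} (−1)^j C(6,j)·(8−j)!.
Computing: 40320 − 30240 + 10800 − 2400 + 360 − 36 + 2 = 18806.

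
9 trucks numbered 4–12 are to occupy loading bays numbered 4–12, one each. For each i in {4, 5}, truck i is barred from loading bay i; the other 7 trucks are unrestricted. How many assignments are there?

Let Aᵢ (for i ∈ {4, 5}) be the placements that put truck i in its forbidden loading bay. Any j of these fix j positions, leaving (9−j)! ways to fill the rest, and there are C(2,j) ways to pick which j.
By inclusion–exclusion, the number of valid placements is Σ_{j=0}^{2} (−1)^j C(2,j)·(9−j)!.
Computing: 362880 − 80640 + 5040 = 287280.

287280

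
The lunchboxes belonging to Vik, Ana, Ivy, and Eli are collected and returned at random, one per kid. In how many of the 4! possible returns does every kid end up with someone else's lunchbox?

Let Aᵢ be the assignments in which kid i gets their own lunchbox. We want the size of the complement of A₁∪…∪A_4.
By inclusion–exclusion this is Σ_{j=0}^{4} (−1)^j C(4,j)·(4−j)!.
Computing: 24 − 24 + 12 − 4 + 1 = 9.

9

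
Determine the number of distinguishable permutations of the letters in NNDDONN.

The 7 letters of NNDDONN have repeats: D appearing twice and N appearing 4 times.
Dividing 7! = 5040 by 4!·2! = 48 for the repeated letters gives 105.

105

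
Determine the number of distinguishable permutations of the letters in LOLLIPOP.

Letter multiplicities in LOLLIPOP: I×1, L×3, O×2, P×2.
The number of distinct arrangements is 8!/(3!·2!·2!) = 40320/24 = 1680.

1680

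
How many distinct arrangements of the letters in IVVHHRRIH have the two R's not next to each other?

5880

There are 9!/(3!·2!·2!·2!) = 7560 arrangements of IVVHHRRIH in total.
Arrangements with the R's together: treat RR as one letter, giving (8)!/(3!·2!·2!) = 1680.
Hence 7560 − 1680 = 5880.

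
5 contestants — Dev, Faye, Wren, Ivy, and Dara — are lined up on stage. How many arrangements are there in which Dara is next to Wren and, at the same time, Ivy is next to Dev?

Treat {Dara,Wren} as one block (2 orders) and {Ivy,Dev} as another (2 orders).
That leaves 3 units to arrange: 2 × 2 × 3! = 4 × 6 = 24.

24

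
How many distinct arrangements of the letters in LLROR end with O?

Fix O in the last position and arrange the remaining 4 letters.
Those 4 letters have L appearing twice and R appearing twice, giving (4)!/(2!·2!) = 6.

6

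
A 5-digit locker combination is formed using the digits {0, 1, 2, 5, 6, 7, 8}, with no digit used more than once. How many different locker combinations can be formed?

Choose and order 5 of the 7 symbols: the first digit has 7 options, the next 6, and so on down to 3.
That product is 7 × 6 × 5 × 4 × 3 = 2520.

2520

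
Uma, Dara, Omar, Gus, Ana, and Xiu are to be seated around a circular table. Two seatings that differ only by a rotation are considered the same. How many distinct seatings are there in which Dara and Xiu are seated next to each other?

48

Glue Dara and Xiu into a block (2 internal orders). Seating 5 units around a circle gives (4)! arrangements.
So 2 × (4)! = 2 × 24 = 48.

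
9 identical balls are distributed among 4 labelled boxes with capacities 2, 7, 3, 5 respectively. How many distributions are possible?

67

By stars and bars, unrestricted non-negative solutions to x_1+…+x_4 = 9 number C(9+3,3) = 220.
Subtract solutions that violate a single cap (substitute x_i' = x_i − (cap_i+1)): x_1 ≥ 3 gives C(9,3) = 84; x_2 ≥ 8 gives C(4,3) = 4; x_3 ≥ 4 gives C(8,3) = 56; x_4 ≥ 6 gives C(6,3) = 20. Together 164.
Add back pairs where two caps are both exceeded: 0 + 10 + 1 + 0 + 0 + 0 = 11.
By inclusion–exclusion the count is 220 − 164 + 11 = 67.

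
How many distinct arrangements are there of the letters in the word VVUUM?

The 5 letters of VVUUM have repeats: U appearing twice and V appearing twice.
The number of distinct arrangements is 5!/(2!·2!) = 120/4 = 30.

30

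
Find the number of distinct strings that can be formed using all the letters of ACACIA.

Letter multiplicities in ACACIA: A×3, C×2, I×1.
Dividing 6! = 720 by 3!·2! = 12 for the repeated letters gives 60.

60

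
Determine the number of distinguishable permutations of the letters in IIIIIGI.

7

IIIIIGI has 7 letters with I appearing 6 times.
So there are 7! / (6!) = 7 distinguishable arrangements.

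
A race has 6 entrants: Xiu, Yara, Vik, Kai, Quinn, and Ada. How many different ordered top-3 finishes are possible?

There are 6 choices for 1st place, 5 for 2nd, and 4 for 3rd.
That gives 6 × 5 × 4 = 120.

120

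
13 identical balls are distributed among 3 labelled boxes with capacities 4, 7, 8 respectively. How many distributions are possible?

Without the upper bounds there are C(15,2) = 105 ways to split 13 among 3 boxes.
Subtract solutions that violate a single cap (substitute x_i' = x_i − (cap_i+1)): x_1 ≥ 5 gives C(10,2) = 45; x_2 ≥ 8 gives C(7,2) = 21; x_3 ≥ 9 gives C(6,2) = 15. Together 81.
Add back pairs where two caps are both exceeded: 1 + 0 + 0 = 1.
By inclusion–exclusion the count is 105 − 81 + 1 = 25.

25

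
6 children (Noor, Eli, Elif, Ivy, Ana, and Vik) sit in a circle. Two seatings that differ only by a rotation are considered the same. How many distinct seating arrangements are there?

Fix one person's seat to break rotational symmetry; the remaining 5 people can be arranged in (5)! = 120 ways.

120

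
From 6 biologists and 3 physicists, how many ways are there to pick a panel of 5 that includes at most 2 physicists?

Split by how many physicists are chosen (0 through 2).
Sum: C(3,0)·C(6,5) + C(3,1)·C(6,4) + C(3,2)·C(6,3) = 6 + 45 + 60 = 111.

111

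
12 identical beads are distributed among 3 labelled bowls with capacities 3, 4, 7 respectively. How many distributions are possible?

Without the upper bounds there are C(14,2) = 91 ways to split 12 among 3 bowls.
Subtract solutions that violate a single cap (substitute x_i' = x_i − (cap_i+1)): x_1 ≥ 4 gives C(10,2) = 45; x_2 ≥ 5 gives C(9,2) = 36; x_3 ≥ 8 gives C(6,2) = 15. Together 96.
Add back pairs where two caps are both exceeded: 10 + 1 + 0 = 11.
By inclusion–exclusion the count is 91 − 96 + 11 = 6.

6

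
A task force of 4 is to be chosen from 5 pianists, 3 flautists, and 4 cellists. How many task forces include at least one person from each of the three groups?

270

Unrestricted: C(12,4) = 495 ways to pick any 4 of the 12.
Selections missing a whole group: no pianists → C(7,4) = 35; no flautists → C(9,4) = 126; no cellists → C(8,4) = 70.
Add back selections omitting two groups (i.e. drawn from a single group): C(5,4) + C(3,4) + C(4,4) = 6.
By inclusion–exclusion: 495 − 231 + 6 = 270.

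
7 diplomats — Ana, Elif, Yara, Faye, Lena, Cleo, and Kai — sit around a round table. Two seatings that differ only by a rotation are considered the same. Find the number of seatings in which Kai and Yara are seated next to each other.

240

Glue Kai and Yara into a block (2 internal orders). Seating 6 units around a circle gives (5)! arrangements.
So 2 × (5)! = 2 × 120 = 240.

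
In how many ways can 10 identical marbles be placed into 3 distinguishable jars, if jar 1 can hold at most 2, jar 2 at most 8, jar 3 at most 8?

By stars and bars, unrestricted non-negative solutions to x_1+…+x_3 = 10 number C(10+2,2) = 66.
Subtract solutions that violate a single cap (substitute x_i' = x_i − (cap_i+1)): x_1 ≥ 3 gives C(9,2) = 36; x_2 ≥ 9 gives C(3,2) = 3; x_3 ≥ 9 gives C(3,2) = 3. Together 42.
No two caps can be exceeded simultaneously, so the pair terms are all 0.
By inclusion–exclusion the count is 66 − 42 + 0 = 24.

24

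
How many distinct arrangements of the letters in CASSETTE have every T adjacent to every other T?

1260

Treat the 2 copies of T as a single block. The multiset to arrange is then {TT, A, C, E, E, S, S}, 7 items in all.
That gives (7)!/(2!·2!) = 1260 arrangements.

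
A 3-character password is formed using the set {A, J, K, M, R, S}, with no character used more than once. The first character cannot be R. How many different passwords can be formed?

100

The first character has 6−1 = 5 choices (anything except R).
The remaining 2 characters are filled from the other 5 symbols without repetition: 5 × 4 = 20.
Total: 5 × 20 = 100.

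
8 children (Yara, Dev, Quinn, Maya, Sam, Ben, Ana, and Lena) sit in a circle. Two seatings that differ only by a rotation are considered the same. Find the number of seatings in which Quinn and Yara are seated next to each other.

1440

Glue Quinn and Yara into a block (2 internal orders). Seating 7 units around a circle gives (6)! arrangements.
So 2 × (6)! = 2 × 720 = 1440.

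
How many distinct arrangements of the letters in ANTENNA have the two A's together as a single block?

120

Treat the 2 copies of A as a single block. The multiset to arrange is then {AA, E, N, N, N, T}, 6 items in all.
That gives (6)!/(3!) = 120 arrangements.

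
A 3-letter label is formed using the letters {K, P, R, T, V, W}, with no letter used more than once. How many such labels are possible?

120

Choose and order 3 of the 6 symbols: the first letter has 6 options, the next 5, then 4.
6 × 5 × 4 = 120.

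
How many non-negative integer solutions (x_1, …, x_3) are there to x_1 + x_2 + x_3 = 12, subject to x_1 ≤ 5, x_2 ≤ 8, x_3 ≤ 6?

32

Without the upper bounds there are C(14,2) = 91 ways to split 12 among 3 variables.
Subtract solutions that violate a single cap (substitute x_i' = x_i − (cap_i+1)): x_1 ≥ 6 gives C(8,2) = 28; x_2 ≥ 9 gives C(5,2) = 10; x_3 ≥ 7 gives C(7,2) = 21. Together 59.
No two caps can be exceeded simultaneously, so the pair terms are all 0.
By inclusion–exclusion the count is 91 − 59 + 0 = 32.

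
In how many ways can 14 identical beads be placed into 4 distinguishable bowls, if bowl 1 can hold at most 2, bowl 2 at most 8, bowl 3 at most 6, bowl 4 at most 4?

Ignoring the caps, the number of non-negative solutions to x_1+…+x_4 = 14 is C(17,3) = 680.
Subtract solutions that violate a single cap (substitute x_i' = x_i − (cap_i+1)): x_1 ≥ 3 gives C(14,3) = 364; x_2 ≥ 9 gives C(8,3) = 56; x_3 ≥ 7 gives C(10,3) = 120; x_4 ≥ 5 gives C(12,3) = 220. Together 760.
Add back pairs where two caps are both exceeded: 10 + 35 + 84 + 0 + 1 + 10 = 140.
By inclusion–exclusion the count is 680 − 760 + 140 = 60.

60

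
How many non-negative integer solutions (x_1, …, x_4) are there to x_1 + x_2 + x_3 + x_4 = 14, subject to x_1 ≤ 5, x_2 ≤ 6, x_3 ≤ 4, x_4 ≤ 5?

78

Ignoring the caps, the number of non-negative solutions to x_1+…+x_4 = 14 is C(17,3) = 680.
Subtract solutions that violate a single cap (substitute x_i' = x_i − (cap_i+1)): x_1 ≥ 6 gives C(11,3) = 165; x_2 ≥ 7 gives C(10,3) = 120; x_3 ≥ 5 gives C(12,3) = 220; x_4 ≥ 6 gives C(11,3) = 165. Together 670.
Add back pairs where two caps are both exceeded: 4 + 20 + 10 + 10 + 4 + 20 = 68.
By inclusion–exclusion the count is 680 − 670 + 68 = 78.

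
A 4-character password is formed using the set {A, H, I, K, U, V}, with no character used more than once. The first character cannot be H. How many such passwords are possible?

300

The first character has 6−1 = 5 choices (anything except H).
The remaining 3 characters are filled from the other 5 symbols without repetition: 5 × 4 × 3 = 60.
Total: 5 × 60 = 300.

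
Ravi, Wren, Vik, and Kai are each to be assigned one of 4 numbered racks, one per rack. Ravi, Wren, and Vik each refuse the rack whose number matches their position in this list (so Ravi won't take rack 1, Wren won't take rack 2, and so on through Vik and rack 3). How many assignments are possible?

11

Let Aᵢ (for i ∈ {1, 2, 3}) be the placements that put person i in their forbidden rack. Any j of these fix j positions, leaving (4−j)! ways to fill the rest, and there are C(3,j) ways to pick which j.
By inclusion–exclusion, the number of valid placements is Σ_{j=0}^{3} (−1)^j C(3,j)·(4−j)!.
Computing: 24 − 18 + 6 − 1 = 11.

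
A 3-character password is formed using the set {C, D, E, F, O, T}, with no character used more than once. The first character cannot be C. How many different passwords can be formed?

100

The first character has 6−1 = 5 choices (anything except C).
The remaining 2 characters are filled from the other 5 symbols without repetition: 5 × 4 = 20.
Total: 5 × 20 = 100.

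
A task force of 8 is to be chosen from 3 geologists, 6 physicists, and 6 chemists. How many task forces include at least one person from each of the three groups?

5922

Unrestricted: C(15,8) = 6435 ways to pick any 8 of the 15.
Subtract selections that omit an entire group: no geologists → C(12,8) = 495; no physicists → C(9,8) = 9; no chemists → C(9,8) = 9.
Add back selections omitting two groups (i.e. drawn from a single group): C(3,8) + C(6,8) + C(6,8) = 0.
By inclusion–exclusion: 6435 − 513 + 0 = 5922.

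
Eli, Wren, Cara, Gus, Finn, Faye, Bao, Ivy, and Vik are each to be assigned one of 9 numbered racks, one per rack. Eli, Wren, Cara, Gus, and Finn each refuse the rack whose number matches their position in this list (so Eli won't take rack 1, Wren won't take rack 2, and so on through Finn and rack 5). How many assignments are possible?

205056

Let Aᵢ (for 1 ≤ i ≤ 5) be the placements that put person i in their forbidden rack. Any j of these fix j positions, leaving (9−j)! ways to fill the rest, and there are C(5,j) ways to pick which j.
By inclusion–exclusion, the number of valid placements is Σ_{j=0}^{5} (−1)^j C(5,j)·(9−j)!.
Computing: 362880 − 201600 + 50400 − 7200 + 600 − 24 = 205056.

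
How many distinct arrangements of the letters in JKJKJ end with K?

4

With the last slot taken by K, it remains to arrange the other 4 letters (JJKJ).
Those 4 letters have J appearing 3 times, giving (4)!/(3!) = 4.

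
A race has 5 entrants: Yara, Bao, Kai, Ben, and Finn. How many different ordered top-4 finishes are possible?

120

There are 5 choices for 1st place, 4 for 2nd, and so on down to 2 for position 4.
That gives 5 × 4 × 3 × 2 = 120.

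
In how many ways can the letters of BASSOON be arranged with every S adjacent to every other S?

360

Treat the 2 copies of S as a single block. The multiset to arrange is then {SS, A, B, N, O, O}, 6 items in all.
That gives (6)!/(2!) = 360 arrangements.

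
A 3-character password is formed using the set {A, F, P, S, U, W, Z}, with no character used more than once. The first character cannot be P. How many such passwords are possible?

The first character has 7−1 = 6 choices (anything except P).
The remaining 2 characters are filled from the other 6 symbols without repetition: 6 × 5 = 30.
Total: 6 × 30 = 180.

180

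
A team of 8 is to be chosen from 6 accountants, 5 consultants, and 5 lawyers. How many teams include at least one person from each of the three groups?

With no constraint there are C(16,8) = 12870 possible selections.
Selections missing a whole group: no accountants → C(10,8) = 45; no consultants → C(11,8) = 165; no lawyers → C(11,8) = 165.
Add back selections omitting two groups (i.e. drawn from a single group): C(6,8) + C(5,8) + C(5,8) = 0.
By inclusion–exclusion: 12870 − 375 + 0 = 12495.

12495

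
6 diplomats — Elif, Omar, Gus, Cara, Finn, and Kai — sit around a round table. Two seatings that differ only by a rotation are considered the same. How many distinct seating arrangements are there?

120

Fix one person's seat to break rotational symmetry; the remaining 5 people can be arranged in (5)! = 120 ways.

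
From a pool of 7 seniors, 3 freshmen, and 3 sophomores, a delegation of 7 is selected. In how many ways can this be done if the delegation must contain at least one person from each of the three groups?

1477

Unrestricted: C(13,7) = 1716 ways to pick any 7 of the 13.
Subtract selections that omit an entire group: no seniors → C(6,7) = 0; no freshmen → C(10,7) = 120; no sophomores → C(10,7) = 120.
Add back selections omitting two groups (i.e. drawn from a single group): C(7,7) + C(3,7) + C(3,7) = 1.
By inclusion–exclusion: 1716 − 240 + 1 = 1477.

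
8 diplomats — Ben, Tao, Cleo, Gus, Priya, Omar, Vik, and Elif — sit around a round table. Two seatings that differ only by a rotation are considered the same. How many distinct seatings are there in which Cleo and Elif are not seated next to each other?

Without the restriction there are (7)! = 5040 seatings.
Those with Cleo next to Elif: fuse the pair into one unit and seat 7 units around a circle — 2·(6)! = 1440.
Subtracting, 5040 − 1440 = 3600.

3600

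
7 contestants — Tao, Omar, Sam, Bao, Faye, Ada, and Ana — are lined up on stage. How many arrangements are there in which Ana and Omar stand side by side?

1440

Treat {Ana, Omar} as a single unit. There are 6 units to order, and the pair itself can be ordered 2 ways.
That gives 2 × 6! = 2 × 720 = 1440.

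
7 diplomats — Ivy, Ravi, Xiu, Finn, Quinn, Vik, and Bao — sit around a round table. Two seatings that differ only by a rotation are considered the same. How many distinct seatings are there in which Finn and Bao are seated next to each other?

240

Glue Finn and Bao into a block (2 internal orders). Seating 6 units around a circle gives (5)! arrangements.
So 2 × (5)! = 2 × 120 = 240.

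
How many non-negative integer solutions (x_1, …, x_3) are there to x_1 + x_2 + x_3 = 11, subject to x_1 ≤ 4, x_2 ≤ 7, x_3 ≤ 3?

Ignoring the caps, the number of non-negative solutions to x_1+…+x_3 = 11 is C(13,2) = 78.
Subtract solutions that violate a single cap (substitute x_i' = x_i − (cap_i+1)): x_1 ≥ 5 gives C(8,2) = 28; x_2 ≥ 8 gives C(5,2) = 10; x_3 ≥ 4 gives C(9,2) = 36. Together 74.
Add back pairs where two caps are both exceeded: 0 + 6 + 0 = 6.
By inclusion–exclusion the count is 78 − 74 + 6 = 10.

10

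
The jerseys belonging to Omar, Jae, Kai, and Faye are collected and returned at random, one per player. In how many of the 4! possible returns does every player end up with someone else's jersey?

9

Let Aᵢ be the assignments in which player i gets their old jersey. We want the size of the complement of A₁∪…∪A_4.
By inclusion–exclusion this is Σ_{j=0}^{4} (−1)^j C(4,j)·(4−j)!.
Computing: 24 − 24 + 12 − 4 + 1 = 9.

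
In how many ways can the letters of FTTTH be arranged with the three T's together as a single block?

6

Treat the 3 copies of T as a single block. The multiset to arrange is then {TTT, F, H}, 3 items in all.
All 3 items are distinct, so there are (3)! = 6 arrangements.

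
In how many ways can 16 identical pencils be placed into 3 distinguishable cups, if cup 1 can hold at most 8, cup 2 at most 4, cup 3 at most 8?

15

Ignoring the caps, the number of non-negative solutions to x_1+…+x_3 = 16 is C(18,2) = 153.
Subtract solutions that violate a single cap (substitute x_i' = x_i − (cap_i+1)): x_1 ≥ 9 gives C(9,2) = 36; x_2 ≥ 5 gives C(13,2) = 78; x_3 ≥ 9 gives C(9,2) = 36. Together 150.
Add back pairs where two caps are both exceeded: 6 + 0 + 6 = 12.
By inclusion–exclusion the count is 153 − 150 + 12 = 15.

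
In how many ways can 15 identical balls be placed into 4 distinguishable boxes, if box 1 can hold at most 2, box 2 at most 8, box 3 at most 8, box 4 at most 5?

99

By stars and bars, unrestricted non-negative solutions to x_1+…+x_4 = 15 number C(15+3,3) = 816.
Subtract solutions that violate a single cap (substitute x_i' = x_i − (cap_i+1)): x_1 ≥ 3 gives C(15,3) = 455; x_2 ≥ 9 gives C(9,3) = 84; x_3 ≥ 9 gives C(9,3) = 84; x_4 ≥ 6 gives C(12,3) = 220. Together 843.
Add back pairs where two caps are both exceeded: 20 + 20 + 84 + 0 + 1 + 1 = 126.
By inclusion–exclusion the count is 816 − 843 + 126 = 99.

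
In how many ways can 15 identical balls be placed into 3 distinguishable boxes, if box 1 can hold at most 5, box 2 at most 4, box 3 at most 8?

6

Ignoring the caps, the number of non-negative solutions to x_1+…+x_3 = 15 is C(17,2) = 136.
Subtract solutions that violate a single cap (substitute x_i' = x_i − (cap_i+1)): x_1 ≥ 6 gives C(11,2) = 55; x_2 ≥ 5 gives C(12,2) = 66; x_3 ≥ 9 gives C(8,2) = 28. Together 149.
Add back pairs where two caps are both exceeded: 15 + 1 + 3 = 19.
By inclusion–exclusion the count is 136 − 149 + 19 = 6.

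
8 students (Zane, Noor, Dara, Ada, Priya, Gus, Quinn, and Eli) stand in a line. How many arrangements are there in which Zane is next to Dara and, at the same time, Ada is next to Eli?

Treat {Zane,Dara} as one block (2 orders) and {Ada,Eli} as another (2 orders).
That leaves 6 units to arrange: 2 × 2 × 6! = 4 × 720 = 2880.

2880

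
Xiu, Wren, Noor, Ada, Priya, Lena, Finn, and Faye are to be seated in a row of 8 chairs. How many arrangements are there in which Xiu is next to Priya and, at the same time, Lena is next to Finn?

2880

Treat {Xiu,Priya} as one block (2 orders) and {Lena,Finn} as another (2 orders).
That leaves 6 units to arrange: 2 × 2 × 6! = 4 × 720 = 2880.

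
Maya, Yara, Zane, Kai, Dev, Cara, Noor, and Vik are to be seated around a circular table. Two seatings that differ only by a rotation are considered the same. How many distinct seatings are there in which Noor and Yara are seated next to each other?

1440

Glue Noor and Yara into a block (2 internal orders). Seating 7 units around a circle gives (6)! arrangements.
So 2 × (6)! = 2 × 720 = 1440.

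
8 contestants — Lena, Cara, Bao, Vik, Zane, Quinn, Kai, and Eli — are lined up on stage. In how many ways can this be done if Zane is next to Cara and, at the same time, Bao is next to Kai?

2880

Treat {Zane,Cara} as one block (2 orders) and {Bao,Kai} as another (2 orders).
That leaves 6 units to arrange: 2 × 2 × 6! = 4 × 720 = 2880.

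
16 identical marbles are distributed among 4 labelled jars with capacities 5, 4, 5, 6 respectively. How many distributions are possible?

35

Ignoring the caps, the number of non-negative solutions to x_1+…+x_4 = 16 is C(19,3) = 969.
Subtract solutions that violate a single cap (substitute x_i' = x_i − (cap_i+1)): x_1 ≥ 6 gives C(13,3) = 286; x_2 ≥ 5 gives C(14,3) = 364; x_3 ≥ 6 gives C(13,3) = 286; x_4 ≥ 7 gives C(12,3) = 220. Together 1156.
Add back pairs where two caps are both exceeded: 56 + 35 + 20 + 56 + 35 + 20 = 222.
By inclusion–exclusion the count is 969 − 1156 + 222 = 35.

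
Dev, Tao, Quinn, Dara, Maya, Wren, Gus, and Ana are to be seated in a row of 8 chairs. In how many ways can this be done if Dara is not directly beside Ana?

30240

Of the 8! = 40320 arrangements, those with Dara and Ana adjacent number 2 × 7! = 10080 (treat the pair as a block with 2 internal orders).
So 40320 − 10080 = 30240 arrangements keep them apart.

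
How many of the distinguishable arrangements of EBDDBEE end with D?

Fix D in the last position and arrange the remaining 6 letters.
Those 6 letters have B appearing twice and E appearing 3 times, giving (6)!/(3!·2!) = 60.

60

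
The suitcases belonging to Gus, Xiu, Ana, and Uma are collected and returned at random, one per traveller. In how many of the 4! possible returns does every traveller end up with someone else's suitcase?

9

This is the derangement count D_4: permutations of 4 items with no fixed point.
By inclusion–exclusion this is Σ_{j=0}^{4} (−1)^j C(4,j)·(4−j)!.
Computing: 24 − 24 + 12 − 4 + 1 = 9.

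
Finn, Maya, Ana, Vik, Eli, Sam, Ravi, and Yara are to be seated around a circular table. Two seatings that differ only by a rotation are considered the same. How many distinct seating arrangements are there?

5040

Seat Finn anywhere (absorbing the rotational symmetry), then permute the other 7: (7)! = 5040.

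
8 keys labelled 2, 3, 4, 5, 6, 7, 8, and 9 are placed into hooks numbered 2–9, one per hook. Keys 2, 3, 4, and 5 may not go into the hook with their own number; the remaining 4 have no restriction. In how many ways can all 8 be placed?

Let Aᵢ (for 2 ≤ i ≤ 5) be the placements that put key i in its forbidden hook. Any j of these fix j positions, leaving (8−j)! ways to fill the rest, and there are C(4,j) ways to pick which j.
By inclusion–exclusion, the number of valid placements is Σ_{j=0}^{4} (−1)^j C(4,j)·(8−j)!.
Computing: 40320 − 20160 + 4320 − 480 + 24 = 24024.

24024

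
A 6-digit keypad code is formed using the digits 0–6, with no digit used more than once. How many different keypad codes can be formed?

5040

This is a permutation of 6 out of 7: P(7,6) = 7!/1!.
That product is 7 × 6 × 5 × 4 × 3 × 2 = 5040.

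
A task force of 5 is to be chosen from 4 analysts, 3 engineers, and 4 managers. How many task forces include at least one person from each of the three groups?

364

With no constraint there are C(11,5) = 462 possible selections.
Selections missing a whole group: no analysts → C(7,5) = 21; no engineers → C(8,5) = 56; no managers → C(7,5) = 21.
Add back selections omitting two groups (i.e. drawn from a single group): C(4,5) + C(3,5) + C(4,5) = 0.
By inclusion–exclusion: 462 − 98 + 0 = 364.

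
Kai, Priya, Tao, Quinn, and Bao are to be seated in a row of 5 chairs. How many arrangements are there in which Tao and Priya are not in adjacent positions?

Of the 5! = 120 arrangements, those with Tao and Priya adjacent number 2 × 4! = 48 (treat the pair as a block with 2 internal orders).
Complementary counting: 120 − 48 = 72.

72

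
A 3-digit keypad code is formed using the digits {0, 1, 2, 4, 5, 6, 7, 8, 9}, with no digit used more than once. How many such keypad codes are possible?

504

Choose and order 3 of the 9 symbols: the first digit has 9 options, the next 8, then 7.
9 × 8 × 7 = 504.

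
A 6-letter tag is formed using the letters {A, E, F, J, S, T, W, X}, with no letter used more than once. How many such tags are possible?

20160

This is a permutation of 6 out of 8: P(8,6) = 8!/2!.
8 × 7 × 6 × 5 × 4 × 3 = 20160.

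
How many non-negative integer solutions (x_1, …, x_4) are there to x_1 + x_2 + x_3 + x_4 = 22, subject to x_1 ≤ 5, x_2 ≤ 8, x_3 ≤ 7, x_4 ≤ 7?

56

Without the upper bounds there are C(25,3) = 2300 ways to split 22 among 4 variables.
Subtract solutions that violate a single cap (substitute x_i' = x_i − (cap_i+1)): x_1 ≥ 6 gives C(19,3) = 969; x_2 ≥ 9 gives C(16,3) = 560; x_3 ≥ 8 gives C(17,3) = 680; x_4 ≥ 8 gives C(17,3) = 680. Together 2889.
Add back pairs where two caps are both exceeded: 120 + 165 + 165 + 56 + 56 + 84 = 646.
Subtract triples: 0 + 0 + 1 + 0 = 1.
By inclusion–exclusion the count is 2300 − 2889 + 646 − 1 = 56.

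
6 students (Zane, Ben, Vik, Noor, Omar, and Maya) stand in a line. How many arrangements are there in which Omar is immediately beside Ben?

Place the 4 others and the Omar-Ben pair as 5 objects in a line; the pair has 2 internal arrangements.
So the count is 2·(5)! = 240.

240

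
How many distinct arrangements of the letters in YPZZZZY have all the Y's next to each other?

Treat the 2 copies of Y as a single block. The multiset to arrange is then {YY, P, Z, Z, Z, Z}, 6 items in all.
That gives (6)!/(4!) = 30 arrangements.

30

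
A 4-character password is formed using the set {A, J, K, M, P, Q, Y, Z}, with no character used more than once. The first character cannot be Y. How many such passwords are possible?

The first character has 8−1 = 7 choices (anything except Y).
The remaining 3 characters are filled from the other 7 symbols without repetition: 7 × 6 × 5 = 210.
Total: 7 × 210 = 1470.

1470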